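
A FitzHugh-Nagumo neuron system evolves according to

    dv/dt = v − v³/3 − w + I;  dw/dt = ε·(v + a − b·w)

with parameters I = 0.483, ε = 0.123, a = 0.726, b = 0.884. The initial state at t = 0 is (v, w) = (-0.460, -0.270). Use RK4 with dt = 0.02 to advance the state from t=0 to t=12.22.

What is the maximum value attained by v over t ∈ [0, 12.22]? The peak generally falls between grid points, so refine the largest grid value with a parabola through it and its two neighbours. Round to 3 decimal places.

max v = 1.789

t=0.000: state=(-0.460, -0.270)
step 1 (dt=0.02): k1=(0.325, 0.062), k2=(0.327, 0.062), k3=(0.327, 0.062), k4=(0.329, 0.063); state += dt/6·(k1+2k2+2k3+k4)
t=0.020: state=(-0.453, -0.269)
t=0.040: state=(-0.447, -0.267)
t=0.060: state=(-0.440, -0.266)
continuing one RK4 step at a time; state shown every 25 steps (Δt=0.5):
t=0.500: state=(-0.268, -0.234)
t=1.000: state=(0.012, -0.187)
t=1.500: state=(0.432, -0.121)
t=2.000: state=(0.997, -0.028)
t=2.500: state=(1.504, 0.093)
t=3.000: state=(1.742, 0.230)
t=3.500: state=(1.789, 0.367)
t=4.000: state=(1.764, 0.498)
t=4.500: state=(1.716, 0.619)
t=5.000: state=(1.661, 0.731)
t=5.500: state=(1.602, 0.833)
t=6.000: state=(1.542, 0.927)
t=6.500: state=(1.479, 1.012)
t=7.000: state=(1.414, 1.088)
t=7.500: state=(1.345, 1.157)
t=8.000: state=(1.273, 1.217)
t=8.500: state=(1.196, 1.270)
t=9.000: state=(1.111, 1.316)
t=9.500: state=(1.016, 1.353)
t=10.000: state=(0.905, 1.382)
t=10.500: state=(0.771, 1.403)
t=11.000: state=(0.596, 1.413)
t=11.500: state=(0.352, 1.411)
t=12.000: state=(-0.019, 1.390)
t=12.220: state=(-0.245, 1.373)
largest grid value and its neighbours: v(3.460)=1.78890, v(3.480)=1.78898, v(3.500)=1.78896
parabola through these three points peaks at t≈3.486 with v≈1.78899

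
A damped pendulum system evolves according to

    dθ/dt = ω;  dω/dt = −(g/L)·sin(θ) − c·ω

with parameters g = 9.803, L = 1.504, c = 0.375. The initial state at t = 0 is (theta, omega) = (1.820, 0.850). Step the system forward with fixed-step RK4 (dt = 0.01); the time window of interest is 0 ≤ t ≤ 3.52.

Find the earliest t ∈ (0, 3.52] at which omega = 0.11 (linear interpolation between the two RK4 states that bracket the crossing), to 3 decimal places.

t=0.000: state=(1.820, 0.850)
step 1 (dt=0.01): k1=(0.850, -6.635), k2=(0.817, -6.616), k3=(0.817, -6.616), k4=(0.784, -6.597); state += dt/6·(k1+2k2+2k3+k4)
t=0.010: state=(1.828, 0.784)
t=0.020: state=(1.836, 0.718)
t=0.030: state=(1.843, 0.653)
t=0.110: state=(1.874, 0.141)
next step: t=0.120: state=(1.875, 0.079) — omega has crossed 0.11
linear interpolation between t=0.110 (0.14128) and t=0.120 (0.07868) → t≈0.115

t = 0.115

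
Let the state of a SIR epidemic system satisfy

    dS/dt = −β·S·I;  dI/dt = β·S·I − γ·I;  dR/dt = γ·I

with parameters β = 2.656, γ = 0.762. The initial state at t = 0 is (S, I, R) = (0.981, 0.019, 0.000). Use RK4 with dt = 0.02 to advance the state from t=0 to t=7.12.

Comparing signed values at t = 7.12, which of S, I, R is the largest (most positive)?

largest component: R

t=0.000: state=(0.981, 0.019, 0.000)
step 1 (dt=0.02): k1=(-0.050, 0.035, 0.014), k2=(-0.050, 0.036, 0.015), k3=(-0.050, 0.036, 0.015), k4=(-0.051, 0.036, 0.015); state += dt/6·(k1+2k2+2k3+k4)
t=0.020: state=(0.980, 0.020, 0.000)
t=0.040: state=(0.979, 0.020, 0.001)
t=0.060: state=(0.978, 0.021, 0.001)
continuing one RK4 step at a time; state shown every 25 steps (Δt=0.5):
t=0.500: state=(0.942, 0.047, 0.012)
t=1.000: state=(0.855, 0.106, 0.040)
t=1.500: state=(0.698, 0.204, 0.098)
t=2.000: state=(0.495, 0.309, 0.196)
t=2.500: state=(0.315, 0.359, 0.326)
t=3.000: state=(0.197, 0.342, 0.461)
t=3.500: state=(0.129, 0.289, 0.582)
t=4.000: state=(0.092, 0.228, 0.680)
t=4.500: state=(0.070, 0.173, 0.757)
t=5.000: state=(0.058, 0.129, 0.814)
t=5.500: state=(0.050, 0.094, 0.856)
t=6.000: state=(0.045, 0.069, 0.887)
t=6.500: state=(0.041, 0.050, 0.909)
t=7.000: state=(0.039, 0.036, 0.925)
t=7.120: state=(0.039, 0.033, 0.928)
compare at T: S=0.039, I=0.033, R=0.928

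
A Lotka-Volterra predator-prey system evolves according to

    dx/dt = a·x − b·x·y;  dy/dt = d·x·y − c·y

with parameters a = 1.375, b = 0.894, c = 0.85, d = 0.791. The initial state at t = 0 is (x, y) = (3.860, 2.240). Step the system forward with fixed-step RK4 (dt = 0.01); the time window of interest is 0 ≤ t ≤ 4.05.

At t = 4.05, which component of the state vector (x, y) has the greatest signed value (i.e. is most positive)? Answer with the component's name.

t=0.000: state=(3.860, 2.240)
step 1 (dt=0.01): k1=(-2.422, 4.935), k2=(-2.500, 4.968), k3=(-2.500, 4.968), k4=(-2.577, 4.999); state += dt/6·(k1+2k2+2k3+k4)
t=0.010: state=(3.835, 2.290)
t=0.020: state=(3.808, 2.340)
t=0.030: state=(3.780, 2.391)
continuing one RK4 step at a time; state shown every 20 steps (Δt=0.2):
t=0.200: state=(3.101, 3.299)
t=0.400: state=(2.077, 4.192)
t=0.600: state=(1.238, 4.578)
t=0.800: state=(0.721, 4.492)
t=1.000: state=(0.437, 4.144)
t=1.200: state=(0.285, 3.697)
t=1.400: state=(0.202, 3.240)
t=1.600: state=(0.155, 2.810)
t=1.800: state=(0.128, 2.424)
t=2.000: state=(0.113, 2.084)
t=2.200: state=(0.105, 1.789)
t=2.400: state=(0.103, 1.534)
t=2.600: state=(0.105, 1.316)
t=2.800: state=(0.111, 1.129)
t=3.000: state=(0.121, 0.970)
t=3.200: state=(0.136, 0.835)
t=3.400: state=(0.156, 0.721)
t=3.600: state=(0.182, 0.625)
t=3.800: state=(0.216, 0.544)
t=4.000: state=(0.259, 0.476)
t=4.050: state=(0.272, 0.461)
compare at T: x=0.272, y=0.461

largest component: y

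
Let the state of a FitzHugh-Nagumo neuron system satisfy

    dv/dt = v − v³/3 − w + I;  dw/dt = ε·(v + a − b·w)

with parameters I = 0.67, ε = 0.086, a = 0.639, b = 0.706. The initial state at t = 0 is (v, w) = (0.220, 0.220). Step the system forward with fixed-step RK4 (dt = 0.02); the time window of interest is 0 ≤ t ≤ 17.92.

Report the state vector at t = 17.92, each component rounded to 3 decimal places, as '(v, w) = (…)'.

(v, w) = (-1.855, 0.879)

t=0.000: state=(0.220, 0.220)
step 1 (dt=0.02): k1=(0.666, 0.061), k2=(0.672, 0.061), k3=(0.672, 0.061), k4=(0.678, 0.062); state += dt/6·(k1+2k2+2k3+k4)
t=0.020: state=(0.233, 0.221)
t=0.040: state=(0.247, 0.222)
t=0.060: state=(0.261, 0.224)
continuing one RK4 step at a time; state shown every 50 steps (Δt=1):
t=1.000: state=(1.137, 0.315)
t=2.000: state=(1.734, 0.476)
t=3.000: state=(1.766, 0.648)
t=4.000: state=(1.700, 0.808)
t=5.000: state=(1.621, 0.953)
t=6.000: state=(1.538, 1.082)
t=7.000: state=(1.449, 1.196)
t=8.000: state=(1.354, 1.296)
t=9.000: state=(1.249, 1.381)
t=10.000: state=(1.128, 1.452)
t=11.000: state=(0.978, 1.508)
t=12.000: state=(0.768, 1.546)
t=13.000: state=(0.411, 1.559)
t=14.000: state=(-0.404, 1.526)
t=15.000: state=(-1.698, 1.398)
t=16.000: state=(-1.958, 1.211)
t=17.000: state=(-1.913, 1.031)
t=17.920: state=(-1.855, 0.879)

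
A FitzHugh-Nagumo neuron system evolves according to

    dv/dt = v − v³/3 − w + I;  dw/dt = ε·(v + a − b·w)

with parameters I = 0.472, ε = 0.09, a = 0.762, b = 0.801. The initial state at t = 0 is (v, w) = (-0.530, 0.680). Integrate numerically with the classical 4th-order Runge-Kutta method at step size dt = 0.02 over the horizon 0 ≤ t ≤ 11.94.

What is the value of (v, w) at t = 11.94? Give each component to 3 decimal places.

(v, w) = (-1.219, -0.198)

t=0.000: state=(-0.530, 0.680)
step 1 (dt=0.02): k1=(-0.688, -0.028), k2=(-0.693, -0.029), k3=(-0.693, -0.029), k4=(-0.698, -0.029); state += dt/6·(k1+2k2+2k3+k4)
t=0.020: state=(-0.544, 0.679)
t=0.040: state=(-0.558, 0.679)
t=0.060: state=(-0.572, 0.678)
continuing one RK4 step at a time; state shown every 25 steps (Δt=0.5):
t=0.500: state=(-0.922, 0.658)
t=1.000: state=(-1.323, 0.618)
t=1.500: state=(-1.585, 0.565)
t=2.000: state=(-1.693, 0.506)
t=2.500: state=(-1.717, 0.446)
t=3.000: state=(-1.707, 0.388)
t=3.500: state=(-1.686, 0.333)
t=4.000: state=(-1.659, 0.281)
t=4.500: state=(-1.632, 0.232)
t=5.000: state=(-1.603, 0.186)
t=5.500: state=(-1.575, 0.143)
t=6.000: state=(-1.547, 0.103)
t=6.500: state=(-1.519, 0.065)
t=7.000: state=(-1.491, 0.030)
t=7.500: state=(-1.463, -0.003)
t=8.000: state=(-1.435, -0.033)
t=8.500: state=(-1.408, -0.061)
t=9.000: state=(-1.380, -0.087)
t=9.500: state=(-1.353, -0.111)
t=10.000: state=(-1.325, -0.132)
t=10.500: state=(-1.298, -0.152)
t=11.000: state=(-1.271, -0.169)
t=11.500: state=(-1.243, -0.185)
t=11.940: state=(-1.219, -0.198)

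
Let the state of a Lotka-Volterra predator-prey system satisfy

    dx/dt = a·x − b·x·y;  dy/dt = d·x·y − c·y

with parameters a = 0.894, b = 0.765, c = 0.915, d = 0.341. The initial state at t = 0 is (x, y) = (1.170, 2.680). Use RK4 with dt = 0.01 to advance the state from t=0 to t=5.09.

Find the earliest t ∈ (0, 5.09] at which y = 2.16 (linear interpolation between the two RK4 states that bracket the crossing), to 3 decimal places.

t=0.000: state=(1.170, 2.680)
step 1 (dt=0.01): k1=(-1.353, -1.383), k2=(-1.339, -1.386), k3=(-1.339, -1.385), k4=(-1.325, -1.388); state += dt/6·(k1+2k2+2k3+k4)
t=0.010: state=(1.157, 2.666)
t=0.020: state=(1.143, 2.652)
t=0.030: state=(1.131, 2.638)
continuing one RK4 step at a time; state shown every 20 steps (Δt=0.2):
t=0.200: state=(0.949, 2.398)
t=0.360: state=(0.827, 2.174)
next step: t=0.370: state=(0.821, 2.160) — y has crossed 2.16
linear interpolation between t=0.360 (2.17365) and t=0.370 (2.15991) → t≈0.370

t = 0.370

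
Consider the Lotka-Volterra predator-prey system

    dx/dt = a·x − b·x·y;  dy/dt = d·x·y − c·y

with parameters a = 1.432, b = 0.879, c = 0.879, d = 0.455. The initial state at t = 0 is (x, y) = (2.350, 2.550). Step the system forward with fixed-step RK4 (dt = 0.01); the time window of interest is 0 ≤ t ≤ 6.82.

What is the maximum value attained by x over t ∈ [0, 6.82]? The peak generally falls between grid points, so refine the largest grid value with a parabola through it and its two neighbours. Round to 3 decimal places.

t=0.000: state=(2.350, 2.550)
step 1 (dt=0.01): k1=(-1.902, 0.485), k2=(-1.899, 0.475), k3=(-1.899, 0.475), k4=(-1.897, 0.464); state += dt/6·(k1+2k2+2k3+k4)
t=0.010: state=(2.331, 2.555)
t=0.020: state=(2.312, 2.559)
t=0.030: state=(2.293, 2.564)
continuing one RK4 step at a time; state shown every 25 steps (Δt=0.25):
t=0.250: state=(1.903, 2.605)
t=0.500: state=(1.544, 2.542)
t=0.750: state=(1.282, 2.394)
t=1.000: state=(1.107, 2.200)
t=1.250: state=(0.999, 1.989)
t=1.500: state=(0.944, 1.783)
t=1.750: state=(0.933, 1.592)
t=2.000: state=(0.958, 1.422)
t=2.250: state=(1.020, 1.277)
t=2.500: state=(1.117, 1.157)
t=2.750: state=(1.252, 1.063)
t=3.000: state=(1.430, 0.993)
t=3.250: state=(1.653, 0.949)
t=3.500: state=(1.924, 0.934)
t=3.750: state=(2.239, 0.949)
t=4.000: state=(2.586, 1.002)
t=4.250: state=(2.939, 1.102)
t=4.500: state=(3.247, 1.258)
t=4.750: state=(3.442, 1.480)
t=5.000: state=(3.452, 1.762)
t=5.250: state=(3.240, 2.074)
t=5.500: state=(2.845, 2.356)
t=5.750: state=(2.370, 2.545)
t=6.000: state=(1.921, 2.606)
t=6.250: state=(1.557, 2.547)
t=6.500: state=(1.291, 2.402)
t=6.750: state=(1.113, 2.209)
t=6.820: state=(1.075, 2.151)
largest grid value and its neighbours: x(4.880)=3.47396, x(4.890)=3.47406, x(4.900)=3.47381
parabola through these three points peaks at t≈4.888 with x≈3.47407

max x = 3.474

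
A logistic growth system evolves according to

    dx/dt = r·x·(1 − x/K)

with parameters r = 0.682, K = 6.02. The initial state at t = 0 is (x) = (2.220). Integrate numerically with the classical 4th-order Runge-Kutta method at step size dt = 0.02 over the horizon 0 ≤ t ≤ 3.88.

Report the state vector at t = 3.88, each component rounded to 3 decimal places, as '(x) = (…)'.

(x) = (5.368)

t=0.000: state=(2.220)
step 1 (dt=0.02): k1=(0.956), k2=(0.957), k3=(0.957), k4=(0.959); state += dt/6·(k1+2k2+2k3+k4)
t=0.020: state=(2.239)
t=0.040: state=(2.258)
t=0.060: state=(2.278)
continuing one RK4 step at a time; state shown every 10 steps (Δt=0.2):
t=0.200: state=(2.414)
t=0.400: state=(2.614)
t=0.600: state=(2.817)
t=0.800: state=(3.022)
t=1.000: state=(3.227)
t=1.200: state=(3.430)
t=1.400: state=(3.629)
t=1.600: state=(3.823)
t=1.800: state=(4.009)
t=2.000: state=(4.188)
t=2.200: state=(4.357)
t=2.400: state=(4.516)
t=2.600: state=(4.664)
t=2.800: state=(4.802)
t=3.000: state=(4.929)
t=3.200: state=(5.046)
t=3.400: state=(5.152)
t=3.600: state=(5.249)
t=3.800: state=(5.336)
t=3.880: state=(5.368)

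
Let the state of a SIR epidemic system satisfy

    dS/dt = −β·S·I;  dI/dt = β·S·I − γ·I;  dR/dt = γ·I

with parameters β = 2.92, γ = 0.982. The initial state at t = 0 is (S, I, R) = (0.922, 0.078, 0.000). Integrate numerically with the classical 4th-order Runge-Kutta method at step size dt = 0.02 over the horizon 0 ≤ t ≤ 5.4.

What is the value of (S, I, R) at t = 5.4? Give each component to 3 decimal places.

(S, I, R) = (0.062, 0.029, 0.909)

t=0.000: state=(0.922, 0.078, 0.000)
step 1 (dt=0.02): k1=(-0.210, 0.133, 0.077), k2=(-0.213, 0.135, 0.078), k3=(-0.213, 0.135, 0.078), k4=(-0.216, 0.137, 0.079); state += dt/6·(k1+2k2+2k3+k4)
t=0.020: state=(0.918, 0.081, 0.002)
t=0.040: state=(0.913, 0.083, 0.003)
t=0.060: state=(0.909, 0.086, 0.005)
continuing one RK4 step at a time; state shown every 10 steps (Δt=0.2):
t=0.200: state=(0.873, 0.108, 0.018)
t=0.400: state=(0.811, 0.146, 0.043)
t=0.600: state=(0.736, 0.188, 0.076)
t=0.800: state=(0.651, 0.232, 0.117)
t=1.000: state=(0.562, 0.272, 0.167)
t=1.200: state=(0.475, 0.302, 0.223)
t=1.400: state=(0.396, 0.320, 0.284)
t=1.600: state=(0.328, 0.324, 0.348)
t=1.800: state=(0.272, 0.317, 0.411)
t=2.000: state=(0.227, 0.301, 0.472)
t=2.200: state=(0.191, 0.280, 0.529)
t=2.400: state=(0.164, 0.255, 0.582)
t=2.600: state=(0.142, 0.229, 0.629)
t=2.800: state=(0.125, 0.203, 0.672)
t=3.000: state=(0.112, 0.179, 0.709)
t=3.200: state=(0.102, 0.157, 0.742)
t=3.400: state=(0.093, 0.136, 0.771)
t=3.600: state=(0.087, 0.118, 0.796)
t=3.800: state=(0.081, 0.102, 0.817)
t=4.000: state=(0.077, 0.088, 0.836)
t=4.200: state=(0.073, 0.075, 0.852)
t=4.400: state=(0.070, 0.064, 0.865)
t=4.600: state=(0.068, 0.055, 0.877)
t=4.800: state=(0.066, 0.047, 0.887)
t=5.000: state=(0.064, 0.040, 0.896)
t=5.200: state=(0.063, 0.034, 0.903)
t=5.400: state=(0.062, 0.029, 0.909)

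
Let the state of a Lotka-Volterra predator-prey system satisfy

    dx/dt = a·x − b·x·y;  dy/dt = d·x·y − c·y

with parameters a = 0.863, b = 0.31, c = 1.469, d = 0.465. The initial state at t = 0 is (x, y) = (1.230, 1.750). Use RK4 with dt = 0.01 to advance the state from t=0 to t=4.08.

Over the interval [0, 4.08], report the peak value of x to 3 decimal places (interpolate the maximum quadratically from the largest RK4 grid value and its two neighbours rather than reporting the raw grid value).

t=0.000: state=(1.230, 1.750)
step 1 (dt=0.01): k1=(0.394, -1.570), k2=(0.398, -1.561), k3=(0.398, -1.561), k4=(0.401, -1.553); state += dt/6·(k1+2k2+2k3+k4)
t=0.010: state=(1.234, 1.734)
t=0.020: state=(1.238, 1.719)
t=0.030: state=(1.242, 1.704)
continuing one RK4 step at a time; state shown every 20 steps (Δt=0.2):
t=0.200: state=(1.323, 1.469)
t=0.400: state=(1.446, 1.245)
t=0.600: state=(1.600, 1.069)
t=0.800: state=(1.787, 0.932)
t=1.000: state=(2.012, 0.829)
t=1.200: state=(2.276, 0.754)
t=1.400: state=(2.586, 0.705)
t=1.600: state=(2.944, 0.679)
t=1.800: state=(3.355, 0.678)
t=2.000: state=(3.821, 0.705)
t=2.200: state=(4.339, 0.768)
t=2.400: state=(4.901, 0.880)
t=2.600: state=(5.486, 1.063)
t=2.800: state=(6.053, 1.355)
t=3.000: state=(6.527, 1.815)
t=3.200: state=(6.791, 2.519)
t=3.400: state=(6.702, 3.528)
t=3.600: state=(6.158, 4.800)
t=3.800: state=(5.217, 6.086)
t=4.000: state=(4.120, 7.004)
t=4.080: state=(3.701, 7.202)
largest grid value and its neighbours: x(3.250)=6.80736, x(3.260)=6.80776, x(3.270)=6.80715
parabola through these three points peaks at t≈3.259 with x≈6.80776

max x = 6.808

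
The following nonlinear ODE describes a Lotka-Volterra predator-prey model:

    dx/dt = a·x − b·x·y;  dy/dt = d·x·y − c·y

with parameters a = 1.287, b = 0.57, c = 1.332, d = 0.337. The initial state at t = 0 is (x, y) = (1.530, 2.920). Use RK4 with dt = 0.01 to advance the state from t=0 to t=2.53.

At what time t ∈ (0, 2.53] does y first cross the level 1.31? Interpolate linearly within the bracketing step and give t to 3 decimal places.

t = 0.982

t=0.000: state=(1.530, 2.920)
step 1 (dt=0.01): k1=(-0.577, -2.384), k2=(-0.566, -2.377), k3=(-0.566, -2.377), k4=(-0.555, -2.370); state += dt/6·(k1+2k2+2k3+k4)
t=0.010: state=(1.524, 2.896)
t=0.020: state=(1.519, 2.873)
t=0.030: state=(1.514, 2.849)
continuing one RK4 step at a time; state shown every 10 steps (Δt=0.1):
t=0.100: state=(1.483, 2.689)
t=0.200: state=(1.456, 2.473)
t=0.300: state=(1.447, 2.273)
t=0.400: state=(1.453, 2.089)
t=0.500: state=(1.475, 1.921)
t=0.600: state=(1.510, 1.768)
t=0.700: state=(1.559, 1.630)
t=0.800: state=(1.622, 1.505)
t=0.900: state=(1.698, 1.393)
t=0.980: state=(1.770, 1.312)
next step: t=0.990: state=(1.779, 1.302) — y has crossed 1.31
linear interpolation between t=0.980 (1.31191) and t=0.990 (1.30232) → t≈0.982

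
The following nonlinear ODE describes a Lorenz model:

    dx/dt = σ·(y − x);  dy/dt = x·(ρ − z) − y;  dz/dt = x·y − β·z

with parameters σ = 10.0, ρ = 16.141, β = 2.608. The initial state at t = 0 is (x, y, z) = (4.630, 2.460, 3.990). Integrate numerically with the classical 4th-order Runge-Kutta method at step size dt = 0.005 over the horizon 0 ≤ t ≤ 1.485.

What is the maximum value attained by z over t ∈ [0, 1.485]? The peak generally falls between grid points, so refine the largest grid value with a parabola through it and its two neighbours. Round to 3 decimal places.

max z = 23.352

t=0.000: state=(4.630, 2.460, 3.990)
step 1 (dt=0.005): k1=(-21.700, 53.799, 0.984), k2=(-19.813, 52.994, 1.459), k3=(-19.880, 53.048, 1.459), k4=(-18.054, 52.293, 1.922); state += dt/6·(k1+2k2+2k3+k4)
t=0.005: state=(4.531, 2.725, 3.997)
t=0.010: state=(4.449, 2.983, 4.009)
t=0.015: state=(4.384, 3.235, 4.025)
continuing one RK4 step at a time; state shown every 10 steps (Δt=0.05):
t=0.050: state=(4.308, 4.899, 4.261)
t=0.100: state=(5.037, 7.249, 5.064)
t=0.150: state=(6.437, 9.755, 6.738)
t=0.200: state=(8.264, 12.127, 9.722)
t=0.250: state=(10.118, 13.432, 14.142)
t=0.300: state=(11.306, 12.477, 19.084)
t=0.350: state=(11.117, 9.159, 22.563)
t=0.400: state=(9.481, 5.163, 23.278)
t=0.450: state=(7.112, 2.250, 21.838)
t=0.500: state=(4.847, 0.794, 19.570)
t=0.550: state=(3.127, 0.307, 17.270)
t=0.600: state=(2.002, 0.275, 15.190)
t=0.650: state=(1.348, 0.408, 13.359)
t=0.700: state=(1.016, 0.591, 11.752)
t=0.750: state=(0.892, 0.795, 10.346)
t=0.800: state=(0.903, 1.035, 9.119)
t=0.850: state=(1.017, 1.337, 8.057)
t=0.900: state=(1.224, 1.737, 7.153)
t=0.950: state=(1.536, 2.280, 6.408)
t=1.000: state=(1.980, 3.025, 5.842)
t=1.050: state=(2.598, 4.043, 5.507)
t=1.100: state=(3.445, 5.408, 5.502)
t=1.150: state=(4.580, 7.173, 6.014)
t=1.200: state=(6.041, 9.278, 7.335)
t=1.250: state=(7.774, 11.387, 9.815)
t=1.300: state=(9.522, 12.718, 13.581)
t=1.350: state=(10.751, 12.243, 17.984)
t=1.400: state=(10.844, 9.655, 21.446)
t=1.450: state=(9.623, 6.111, 22.638)
t=1.485: state=(8.235, 3.952, 22.158)
largest grid value and its neighbours: z(0.385)=23.34834, z(0.390)=23.34917, z(0.395)=23.32516
parabola through these three points peaks at t≈0.388 with z≈23.35187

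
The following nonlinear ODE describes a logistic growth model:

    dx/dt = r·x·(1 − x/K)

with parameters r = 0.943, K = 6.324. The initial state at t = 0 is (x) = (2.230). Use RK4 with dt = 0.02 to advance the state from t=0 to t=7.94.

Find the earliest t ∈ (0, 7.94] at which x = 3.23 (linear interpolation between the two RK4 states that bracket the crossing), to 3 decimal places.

t = 0.690

t=0.000: state=(2.230)
step 1 (dt=0.02): k1=(1.361), k2=(1.365), k3=(1.365), k4=(1.369); state += dt/6·(k1+2k2+2k3+k4)
t=0.020: state=(2.257)
t=0.040: state=(2.285)
t=0.060: state=(2.312)
continuing one RK4 step at a time; state shown every 25 steps (Δt=0.5):
t=0.500: state=(2.947)
t=0.680: state=(3.215)
next step: t=0.700: state=(3.245) — x has crossed 3.23
linear interpolation between t=0.680 (3.21530) and t=0.700 (3.24511) → t≈0.690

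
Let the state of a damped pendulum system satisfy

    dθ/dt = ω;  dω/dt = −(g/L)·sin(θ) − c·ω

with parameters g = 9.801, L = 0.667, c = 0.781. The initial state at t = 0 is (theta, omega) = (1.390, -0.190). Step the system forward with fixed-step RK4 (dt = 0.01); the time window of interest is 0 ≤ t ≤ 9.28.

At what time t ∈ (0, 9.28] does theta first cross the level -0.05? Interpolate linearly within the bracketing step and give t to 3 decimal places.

t = 0.500

t=0.000: state=(1.390, -0.190)
step 1 (dt=0.01): k1=(-0.190, -14.306), k2=(-0.262, -14.248), k3=(-0.261, -14.247), k4=(-0.332, -14.188); state += dt/6·(k1+2k2+2k3+k4)
t=0.010: state=(1.387, -0.332)
t=0.020: state=(1.383, -0.474)
t=0.030: state=(1.378, -0.614)
t=0.490: state=(-0.010, -4.087)
next step: t=0.500: state=(-0.051, -4.051) — theta has crossed -0.05
linear interpolation between t=0.490 (-0.00992) and t=0.500 (-0.05062) → t≈0.500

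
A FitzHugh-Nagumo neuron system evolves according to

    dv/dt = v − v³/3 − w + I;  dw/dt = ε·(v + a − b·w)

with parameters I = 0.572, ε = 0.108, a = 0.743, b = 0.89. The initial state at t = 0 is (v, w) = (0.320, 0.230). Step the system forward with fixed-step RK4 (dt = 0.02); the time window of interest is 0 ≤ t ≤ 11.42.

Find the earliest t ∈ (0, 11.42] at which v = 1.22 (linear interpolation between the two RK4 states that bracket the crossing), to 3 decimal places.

t=0.000: state=(0.320, 0.230)
step 1 (dt=0.02): k1=(0.651, 0.093), k2=(0.656, 0.093), k3=(0.656, 0.093), k4=(0.661, 0.094); state += dt/6·(k1+2k2+2k3+k4)
t=0.020: state=(0.333, 0.232)
t=0.040: state=(0.346, 0.234)
t=0.060: state=(0.360, 0.236)
continuing one RK4 step at a time; state shown every 25 steps (Δt=0.5):
t=0.500: state=(0.705, 0.285)
t=1.000: state=(1.154, 0.360)
t=1.060: state=(1.204, 0.370)
next step: t=1.080: state=(1.221, 0.374) — v has crossed 1.22
linear interpolation between t=1.060 (1.20421) and t=1.080 (1.22058) → t≈1.079

t = 1.079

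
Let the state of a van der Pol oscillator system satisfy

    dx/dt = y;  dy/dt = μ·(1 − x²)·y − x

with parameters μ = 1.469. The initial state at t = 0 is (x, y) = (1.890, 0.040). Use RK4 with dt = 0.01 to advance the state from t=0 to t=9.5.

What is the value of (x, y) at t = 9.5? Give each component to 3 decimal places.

(x, y) = (-0.377, -2.858)

t=0.000: state=(1.890, 0.040)
step 1 (dt=0.01): k1=(0.040, -2.041), k2=(0.030, -2.003), k3=(0.030, -2.003), k4=(0.020, -1.966); state += dt/6·(k1+2k2+2k3+k4)
t=0.010: state=(1.890, 0.020)
t=0.020: state=(1.890, 0.001)
t=0.030: state=(1.890, -0.018)
continuing one RK4 step at a time; state shown every 50 steps (Δt=0.5):
t=0.500: state=(1.760, -0.435)
t=1.000: state=(1.497, -0.613)
t=1.500: state=(1.132, -0.880)
t=2.000: state=(0.555, -1.536)
t=2.500: state=(-0.569, -3.042)
t=3.000: state=(-1.860, -1.229)
t=3.500: state=(-1.986, 0.260)
t=4.000: state=(-1.791, 0.473)
t=4.500: state=(-1.521, 0.612)
t=5.000: state=(-1.161, 0.859)
t=5.500: state=(-0.604, 1.472)
t=6.000: state=(0.473, 2.960)
t=6.500: state=(1.819, 1.435)
t=7.000: state=(1.994, -0.231)
t=7.500: state=(1.807, -0.465)
t=8.000: state=(1.542, -0.601)
t=8.500: state=(1.189, -0.836)
t=9.000: state=(0.652, -1.409)
t=9.500: state=(-0.377, -2.858)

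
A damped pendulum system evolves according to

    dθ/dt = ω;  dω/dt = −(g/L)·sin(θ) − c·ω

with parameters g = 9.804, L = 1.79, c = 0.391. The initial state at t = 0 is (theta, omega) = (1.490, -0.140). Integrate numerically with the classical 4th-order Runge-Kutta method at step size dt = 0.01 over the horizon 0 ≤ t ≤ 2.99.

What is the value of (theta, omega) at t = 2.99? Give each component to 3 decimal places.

(theta, omega) = (0.795, -0.283)

t=0.000: state=(1.490, -0.140)
step 1 (dt=0.01): k1=(-0.140, -5.404), k2=(-0.167, -5.394), k3=(-0.167, -5.394), k4=(-0.194, -5.383); state += dt/6·(k1+2k2+2k3+k4)
t=0.010: state=(1.488, -0.194)
t=0.020: state=(1.486, -0.248)
t=0.030: state=(1.483, -0.301)
continuing one RK4 step at a time; state shown every 10 steps (Δt=0.1):
t=0.100: state=(1.449, -0.669)
t=0.200: state=(1.357, -1.173)
t=0.300: state=(1.216, -1.644)
t=0.400: state=(1.030, -2.065)
t=0.500: state=(0.805, -2.412)
t=0.600: state=(0.551, -2.656)
t=0.700: state=(0.278, -2.770)
t=0.800: state=(0.002, -2.738)
t=0.900: state=(-0.264, -2.562)
t=1.000: state=(-0.506, -2.260)
t=1.100: state=(-0.713, -1.865)
t=1.200: state=(-0.877, -1.408)
t=1.300: state=(-0.994, -0.921)
t=1.400: state=(-1.061, -0.425)
t=1.500: state=(-1.079, 0.064)
t=1.600: state=(-1.049, 0.532)
t=1.700: state=(-0.974, 0.968)
t=1.800: state=(-0.857, 1.357)
t=1.900: state=(-0.704, 1.684)
t=2.000: state=(-0.523, 1.929)
t=2.100: state=(-0.322, 2.075)
t=2.200: state=(-0.112, 2.111)
t=2.300: state=(0.096, 2.033)
t=2.400: state=(0.291, 1.851)
t=2.500: state=(0.464, 1.581)
t=2.600: state=(0.605, 1.245)
t=2.700: state=(0.711, 0.868)
t=2.800: state=(0.778, 0.469)
t=2.900: state=(0.805, 0.067)
t=2.990: state=(0.795, -0.283)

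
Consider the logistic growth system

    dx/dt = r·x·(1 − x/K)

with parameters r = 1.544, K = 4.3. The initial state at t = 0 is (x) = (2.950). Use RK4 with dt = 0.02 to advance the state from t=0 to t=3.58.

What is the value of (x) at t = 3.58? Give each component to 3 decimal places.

(x) = (4.292)

t=0.000: state=(2.950)
step 1 (dt=0.02): k1=(1.430), k2=(1.422), k3=(1.422), k4=(1.413); state += dt/6·(k1+2k2+2k3+k4)
t=0.020: state=(2.978)
t=0.040: state=(3.007)
t=0.060: state=(3.034)
continuing one RK4 step at a time; state shown every 10 steps (Δt=0.2):
t=0.200: state=(3.218)
t=0.400: state=(3.449)
t=0.600: state=(3.640)
t=0.800: state=(3.795)
t=1.000: state=(3.917)
t=1.200: state=(4.012)
t=1.400: state=(4.085)
t=1.600: state=(4.140)
t=1.800: state=(4.181)
t=2.000: state=(4.212)
t=2.200: state=(4.235)
t=2.400: state=(4.252)
t=2.600: state=(4.265)
t=2.800: state=(4.274)
t=3.000: state=(4.281)
t=3.200: state=(4.286)
t=3.400: state=(4.290)
t=3.580: state=(4.292)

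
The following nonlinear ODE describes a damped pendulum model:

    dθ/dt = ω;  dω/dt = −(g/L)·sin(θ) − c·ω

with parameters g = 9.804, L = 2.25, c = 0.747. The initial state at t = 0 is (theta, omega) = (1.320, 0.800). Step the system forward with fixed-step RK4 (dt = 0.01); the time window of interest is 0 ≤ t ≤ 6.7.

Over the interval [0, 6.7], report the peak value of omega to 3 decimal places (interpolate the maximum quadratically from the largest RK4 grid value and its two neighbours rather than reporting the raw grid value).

max omega = 1.137

t=0.000: state=(1.320, 0.800)
step 1 (dt=0.01): k1=(0.800, -4.819), k2=(0.776, -4.805), k3=(0.776, -4.805), k4=(0.752, -4.791); state += dt/6·(k1+2k2+2k3+k4)
t=0.010: state=(1.328, 0.752)
t=0.020: state=(1.335, 0.704)
t=0.030: state=(1.342, 0.657)
continuing one RK4 step at a time; state shown every 25 steps (Δt=0.25):
t=0.250: state=(1.377, -0.310)
t=0.500: state=(1.182, -1.212)
t=0.750: state=(0.794, -1.834)
t=1.000: state=(0.301, -2.030)
t=1.250: state=(-0.179, -1.731)
t=1.500: state=(-0.534, -1.073)
t=1.750: state=(-0.706, -0.298)
t=2.000: state=(-0.690, 0.402)
t=2.250: state=(-0.521, 0.905)
t=2.500: state=(-0.261, 1.129)
t=2.750: state=(0.018, 1.051)
t=3.000: state=(0.244, 0.732)
t=3.250: state=(0.374, 0.295)
t=3.500: state=(0.393, -0.135)
t=3.750: state=(0.315, -0.462)
t=4.000: state=(0.175, -0.625)
t=4.250: state=(0.017, -0.612)
t=4.500: state=(-0.118, -0.452)
t=4.750: state=(-0.202, -0.210)
t=5.000: state=(-0.223, 0.040)
t=5.250: state=(-0.186, 0.238)
t=5.500: state=(-0.111, 0.346)
t=5.750: state=(-0.022, 0.352)
t=6.000: state=(0.058, 0.271)
t=6.250: state=(0.109, 0.139)
t=6.500: state=(0.126, -0.005)
t=6.700: state=(0.115, -0.103)
largest grid value and its neighbours: omega(2.550)=1.13698, omega(2.560)=1.13707, omega(2.570)=1.13669
parabola through these three points peaks at t≈2.557 with omega≈1.13710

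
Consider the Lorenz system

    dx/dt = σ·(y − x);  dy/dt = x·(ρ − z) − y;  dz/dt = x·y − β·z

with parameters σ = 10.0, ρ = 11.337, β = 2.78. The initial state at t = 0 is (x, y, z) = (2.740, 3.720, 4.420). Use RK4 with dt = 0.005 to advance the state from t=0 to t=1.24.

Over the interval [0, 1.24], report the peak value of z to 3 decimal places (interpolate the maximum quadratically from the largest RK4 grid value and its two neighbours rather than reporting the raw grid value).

max z = 14.465

t=0.000: state=(2.740, 3.720, 4.420)
step 1 (dt=0.005): k1=(9.800, 15.233, -2.095), k2=(9.936, 15.378, -1.884), k3=(9.936, 15.379, -1.883), k4=(10.072, 15.526, -1.669); state += dt/6·(k1+2k2+2k3+k4)
t=0.005: state=(2.790, 3.797, 4.411)
t=0.010: state=(2.841, 3.875, 4.403)
t=0.015: state=(2.893, 3.955, 4.398)
continuing one RK4 step at a time; state shown every 10 steps (Δt=0.05):
t=0.050: state=(3.299, 4.556, 4.430)
t=0.100: state=(3.998, 5.538, 4.717)
t=0.150: state=(4.834, 6.627, 5.363)
t=0.200: state=(5.774, 7.712, 6.453)
t=0.250: state=(6.735, 8.592, 8.015)
t=0.300: state=(7.572, 8.996, 9.943)
t=0.350: state=(8.094, 8.699, 11.926)
t=0.400: state=(8.139, 7.701, 13.517)
t=0.450: state=(7.673, 6.291, 14.358)
t=0.500: state=(6.823, 4.887, 14.383)
t=0.550: state=(5.815, 3.788, 13.785)
t=0.600: state=(4.854, 3.083, 12.841)
t=0.650: state=(4.070, 2.719, 11.770)
t=0.700: state=(3.508, 2.604, 10.708)
t=0.750: state=(3.159, 2.659, 9.723)
t=0.800: state=(2.997, 2.837, 8.853)
t=0.850: state=(2.990, 3.115, 8.118)
t=0.900: state=(3.116, 3.487, 7.533)
t=0.950: state=(3.358, 3.952, 7.116)
t=1.000: state=(3.707, 4.508, 6.890)
t=1.050: state=(4.155, 5.144, 6.882)
t=1.100: state=(4.690, 5.831, 7.124)
t=1.150: state=(5.285, 6.512, 7.642)
t=1.200: state=(5.897, 7.097, 8.435)
t=1.240: state=(6.354, 7.421, 9.238)
largest grid value and its neighbours: z(0.470)=14.45935, z(0.475)=14.46474, z(0.480)=14.46255
parabola through these three points peaks at t≈0.476 with z≈14.46491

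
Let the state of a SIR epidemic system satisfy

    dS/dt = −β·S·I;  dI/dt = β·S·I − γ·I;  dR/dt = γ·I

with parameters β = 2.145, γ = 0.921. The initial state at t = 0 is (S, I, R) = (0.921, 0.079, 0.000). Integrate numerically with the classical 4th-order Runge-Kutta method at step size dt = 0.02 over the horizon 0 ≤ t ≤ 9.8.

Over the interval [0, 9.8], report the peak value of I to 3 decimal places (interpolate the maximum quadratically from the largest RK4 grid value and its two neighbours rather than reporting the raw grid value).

max I = 0.243

t=0.000: state=(0.921, 0.079, 0.000)
step 1 (dt=0.02): k1=(-0.156, 0.083, 0.073), k2=(-0.157, 0.084, 0.074), k3=(-0.157, 0.084, 0.074), k4=(-0.159, 0.085, 0.074); state += dt/6·(k1+2k2+2k3+k4)
t=0.020: state=(0.918, 0.081, 0.001)
t=0.040: state=(0.915, 0.082, 0.003)
t=0.060: state=(0.911, 0.084, 0.005)
continuing one RK4 step at a time; state shown every 25 steps (Δt=0.5):
t=0.500: state=(0.825, 0.128, 0.047)
t=1.000: state=(0.699, 0.183, 0.119)
t=1.500: state=(0.560, 0.226, 0.214)
t=2.000: state=(0.434, 0.243, 0.323)
t=2.500: state=(0.336, 0.231, 0.433)
t=3.000: state=(0.266, 0.201, 0.533)
t=3.500: state=(0.219, 0.164, 0.617)
t=4.000: state=(0.187, 0.129, 0.684)
t=4.500: state=(0.166, 0.098, 0.736)
t=5.000: state=(0.151, 0.073, 0.775)
t=5.500: state=(0.141, 0.054, 0.804)
t=6.000: state=(0.135, 0.040, 0.826)
t=6.500: state=(0.130, 0.029, 0.841)
t=7.000: state=(0.126, 0.021, 0.853)
t=7.500: state=(0.124, 0.015, 0.861)
t=8.000: state=(0.122, 0.011, 0.867)
t=8.500: state=(0.121, 0.008, 0.871)
t=9.000: state=(0.120, 0.006, 0.874)
t=9.500: state=(0.120, 0.004, 0.876)
t=9.800: state=(0.119, 0.003, 0.877)
largest grid value and its neighbours: I(2.000)=0.24293, I(2.020)=0.24296, I(2.040)=0.24294
parabola through these three points peaks at t≈2.022 with I≈0.24296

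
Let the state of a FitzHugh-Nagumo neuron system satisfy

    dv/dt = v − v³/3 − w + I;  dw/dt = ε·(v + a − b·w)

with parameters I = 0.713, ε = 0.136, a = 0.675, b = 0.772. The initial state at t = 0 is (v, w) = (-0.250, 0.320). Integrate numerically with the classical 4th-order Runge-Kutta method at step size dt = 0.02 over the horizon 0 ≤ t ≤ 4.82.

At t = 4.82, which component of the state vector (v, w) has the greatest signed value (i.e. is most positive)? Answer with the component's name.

t=0.000: state=(-0.250, 0.320)
step 1 (dt=0.02): k1=(0.148, 0.024), k2=(0.149, 0.024), k3=(0.149, 0.024), k4=(0.151, 0.025); state += dt/6·(k1+2k2+2k3+k4)
t=0.020: state=(-0.247, 0.320)
t=0.040: state=(-0.244, 0.321)
t=0.060: state=(-0.241, 0.321)
continuing one RK4 step at a time; state shown every 10 steps (Δt=0.2):
t=0.200: state=(-0.218, 0.325)
t=0.400: state=(-0.180, 0.331)
t=0.600: state=(-0.136, 0.338)
t=0.800: state=(-0.084, 0.346)
t=1.000: state=(-0.023, 0.356)
t=1.200: state=(0.050, 0.367)
t=1.400: state=(0.137, 0.380)
t=1.600: state=(0.239, 0.395)
t=1.800: state=(0.358, 0.413)
t=2.000: state=(0.496, 0.434)
t=2.200: state=(0.651, 0.459)
t=2.400: state=(0.819, 0.487)
t=2.600: state=(0.992, 0.520)
t=2.800: state=(1.158, 0.556)
t=3.000: state=(1.307, 0.596)
t=3.200: state=(1.428, 0.639)
t=3.400: state=(1.519, 0.683)
t=3.600: state=(1.582, 0.729)
t=3.800: state=(1.620, 0.775)
t=4.000: state=(1.640, 0.821)
t=4.200: state=(1.646, 0.866)
t=4.400: state=(1.643, 0.911)
t=4.600: state=(1.634, 0.954)
t=4.800: state=(1.619, 0.996)
t=4.820: state=(1.618, 1.001)
compare at T: v=1.618, w=1.001

largest component: v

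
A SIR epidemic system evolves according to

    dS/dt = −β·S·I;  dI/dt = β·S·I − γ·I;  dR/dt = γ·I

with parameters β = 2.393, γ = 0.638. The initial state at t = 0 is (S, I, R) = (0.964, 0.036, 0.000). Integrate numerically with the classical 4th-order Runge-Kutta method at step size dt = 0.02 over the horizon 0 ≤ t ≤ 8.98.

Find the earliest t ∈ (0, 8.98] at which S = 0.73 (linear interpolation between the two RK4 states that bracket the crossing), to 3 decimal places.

t=0.000: state=(0.964, 0.036, 0.000)
step 1 (dt=0.02): k1=(-0.083, 0.060, 0.023), k2=(-0.084, 0.061, 0.023), k3=(-0.084, 0.061, 0.023), k4=(-0.086, 0.062, 0.024); state += dt/6·(k1+2k2+2k3+k4)
t=0.020: state=(0.962, 0.037, 0.000)
t=0.040: state=(0.961, 0.038, 0.001)
t=0.060: state=(0.959, 0.040, 0.001)
continuing one RK4 step at a time; state shown every 25 steps (Δt=0.5):
t=0.500: state=(0.902, 0.080, 0.018)
t=1.000: state=(0.784, 0.161, 0.055)
t=1.160: state=(0.732, 0.194, 0.073)
next step: t=1.180: state=(0.725, 0.199, 0.076) — S has crossed 0.73
linear interpolation between t=1.160 (0.73235) and t=1.180 (0.72550) → t≈1.167

t = 1.167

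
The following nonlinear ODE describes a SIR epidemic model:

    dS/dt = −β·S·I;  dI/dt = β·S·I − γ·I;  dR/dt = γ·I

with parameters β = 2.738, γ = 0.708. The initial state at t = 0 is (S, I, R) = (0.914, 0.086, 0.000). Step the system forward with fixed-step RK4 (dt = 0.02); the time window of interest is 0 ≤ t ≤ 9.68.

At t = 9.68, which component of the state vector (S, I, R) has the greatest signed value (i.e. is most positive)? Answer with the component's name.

t=0.000: state=(0.914, 0.086, 0.000)
step 1 (dt=0.02): k1=(-0.215, 0.154, 0.061), k2=(-0.219, 0.157, 0.062), k3=(-0.219, 0.157, 0.062), k4=(-0.222, 0.159, 0.063); state += dt/6·(k1+2k2+2k3+k4)
t=0.020: state=(0.910, 0.089, 0.001)
t=0.040: state=(0.905, 0.092, 0.003)
t=0.060: state=(0.900, 0.096, 0.004)
continuing one RK4 step at a time; state shown every 25 steps (Δt=0.5):
t=0.500: state=(0.761, 0.192, 0.048)
t=1.000: state=(0.532, 0.328, 0.140)
t=1.500: state=(0.318, 0.409, 0.273)
t=2.000: state=(0.181, 0.400, 0.418)
t=2.500: state=(0.109, 0.341, 0.550)
t=3.000: state=(0.072, 0.270, 0.658)
t=3.500: state=(0.052, 0.206, 0.742)
t=4.000: state=(0.041, 0.154, 0.806)
t=4.500: state=(0.034, 0.114, 0.853)
t=5.000: state=(0.030, 0.083, 0.887)
t=5.500: state=(0.027, 0.061, 0.912)
t=6.000: state=(0.025, 0.044, 0.931)
t=6.500: state=(0.024, 0.032, 0.944)
t=7.000: state=(0.023, 0.023, 0.954)
t=7.500: state=(0.022, 0.017, 0.961)
t=8.000: state=(0.022, 0.012, 0.966)
t=8.500: state=(0.021, 0.009, 0.970)
t=9.000: state=(0.021, 0.006, 0.972)
t=9.500: state=(0.021, 0.005, 0.974)
t=9.680: state=(0.021, 0.004, 0.975)
compare at T: S=0.021, I=0.004, R=0.975

largest component: R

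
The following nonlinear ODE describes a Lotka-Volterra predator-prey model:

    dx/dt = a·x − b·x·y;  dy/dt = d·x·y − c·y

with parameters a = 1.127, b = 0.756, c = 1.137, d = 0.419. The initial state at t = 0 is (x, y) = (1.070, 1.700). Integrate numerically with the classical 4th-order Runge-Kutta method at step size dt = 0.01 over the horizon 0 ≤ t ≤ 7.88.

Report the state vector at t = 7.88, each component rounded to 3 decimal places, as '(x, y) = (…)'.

(x, y) = (2.404, 0.583)

t=0.000: state=(1.070, 1.700)
step 1 (dt=0.01): k1=(-0.169, -1.171), k2=(-0.164, -1.167), k3=(-0.164, -1.167), k4=(-0.160, -1.164); state += dt/6·(k1+2k2+2k3+k4)
t=0.010: state=(1.068, 1.688)
t=0.020: state=(1.067, 1.677)
t=0.030: state=(1.065, 1.665)
continuing one RK4 step at a time; state shown every 50 steps (Δt=0.5):
t=0.500: state=(1.092, 1.203)
t=1.000: state=(1.302, 0.873)
t=1.500: state=(1.713, 0.675)
t=2.000: state=(2.380, 0.584)
t=2.500: state=(3.355, 0.600)
t=3.000: state=(4.573, 0.778)
t=3.500: state=(5.517, 1.286)
t=4.000: state=(5.006, 2.270)
t=4.500: state=(3.140, 3.037)
t=5.000: state=(1.773, 2.829)
t=5.500: state=(1.207, 2.167)
t=6.000: state=(1.056, 1.548)
t=6.500: state=(1.131, 1.099)
t=7.000: state=(1.391, 0.808)
t=7.500: state=(1.865, 0.641)
t=7.880: state=(2.404, 0.583)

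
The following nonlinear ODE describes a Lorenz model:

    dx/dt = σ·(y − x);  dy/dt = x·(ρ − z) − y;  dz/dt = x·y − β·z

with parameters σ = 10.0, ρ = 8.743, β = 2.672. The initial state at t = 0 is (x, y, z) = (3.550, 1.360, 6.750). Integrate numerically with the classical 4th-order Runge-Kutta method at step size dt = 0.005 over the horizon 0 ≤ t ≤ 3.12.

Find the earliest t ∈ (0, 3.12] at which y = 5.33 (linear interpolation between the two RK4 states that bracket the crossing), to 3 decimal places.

t=0.000: state=(3.550, 1.360, 6.750)
step 1 (dt=0.005): k1=(-21.900, 5.715, -13.208), k2=(-21.210, 5.707, -13.144), k3=(-21.227, 5.710, -13.142), k4=(-20.553, 5.701, -13.078); state += dt/6·(k1+2k2+2k3+k4)
t=0.005: state=(3.444, 1.389, 6.684)
t=0.010: state=(3.344, 1.417, 6.619)
t=0.015: state=(3.251, 1.445, 6.555)
continuing one RK4 step at a time; state shown every 40 steps (Δt=0.2):
t=0.200: state=(2.304, 2.527, 4.708)
t=0.400: state=(3.451, 4.314, 4.285)
t=0.485: state=(4.261, 5.285, 4.833)
next step: t=0.490: state=(4.312, 5.341, 4.882) — y has crossed 5.33
linear interpolation between t=0.485 (5.28462) and t=0.490 (5.34133) → t≈0.489

t = 0.489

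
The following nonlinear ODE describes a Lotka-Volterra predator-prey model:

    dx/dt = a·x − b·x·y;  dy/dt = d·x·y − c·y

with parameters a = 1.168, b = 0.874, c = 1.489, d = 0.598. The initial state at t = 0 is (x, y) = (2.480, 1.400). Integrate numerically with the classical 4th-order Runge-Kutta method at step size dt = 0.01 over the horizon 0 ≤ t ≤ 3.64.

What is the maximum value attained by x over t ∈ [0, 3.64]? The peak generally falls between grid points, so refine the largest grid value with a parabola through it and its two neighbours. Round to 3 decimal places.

max x = 2.595

t=0.000: state=(2.480, 1.400)
step 1 (dt=0.01): k1=(-0.138, -0.008), k2=(-0.138, -0.009), k3=(-0.138, -0.009), k4=(-0.138, -0.009); state += dt/6·(k1+2k2+2k3+k4)
t=0.010: state=(2.479, 1.400)
t=0.020: state=(2.477, 1.400)
t=0.030: state=(2.476, 1.400)
continuing one RK4 step at a time; state shown every 20 steps (Δt=0.2):
t=0.200: state=(2.453, 1.396)
t=0.400: state=(2.429, 1.388)
t=0.600: state=(2.410, 1.376)
t=0.800: state=(2.396, 1.362)
t=1.000: state=(2.389, 1.346)
t=1.200: state=(2.388, 1.330)
t=1.400: state=(2.394, 1.314)
t=1.600: state=(2.407, 1.300)
t=1.800: state=(2.425, 1.288)
t=2.000: state=(2.447, 1.280)
t=2.200: state=(2.472, 1.275)
t=2.400: state=(2.499, 1.275)
t=2.600: state=(2.526, 1.278)
t=2.800: state=(2.550, 1.286)
t=3.000: state=(2.570, 1.296)
t=3.200: state=(2.585, 1.310)
t=3.400: state=(2.594, 1.326)
t=3.600: state=(2.595, 1.343)
t=3.640: state=(2.594, 1.346)
largest grid value and its neighbours: x(3.510)=2.59523, x(3.520)=2.59525, x(3.530)=2.59525
parabola through these three points peaks at t≈3.524 with x≈2.59525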